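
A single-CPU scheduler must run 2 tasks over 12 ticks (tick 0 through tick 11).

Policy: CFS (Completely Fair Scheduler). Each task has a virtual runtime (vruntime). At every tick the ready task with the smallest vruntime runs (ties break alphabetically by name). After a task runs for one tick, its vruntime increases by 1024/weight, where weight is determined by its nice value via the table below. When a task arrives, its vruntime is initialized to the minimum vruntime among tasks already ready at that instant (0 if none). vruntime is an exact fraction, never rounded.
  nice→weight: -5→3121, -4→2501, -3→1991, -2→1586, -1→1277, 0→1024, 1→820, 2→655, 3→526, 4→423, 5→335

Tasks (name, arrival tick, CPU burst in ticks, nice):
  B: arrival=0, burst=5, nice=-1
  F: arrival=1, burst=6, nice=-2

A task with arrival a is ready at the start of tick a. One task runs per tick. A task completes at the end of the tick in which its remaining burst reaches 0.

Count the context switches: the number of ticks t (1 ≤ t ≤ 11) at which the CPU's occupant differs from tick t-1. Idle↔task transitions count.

t=0: vr[B=0] → run B
t=1: vr[B=1024/1277 F=1024/1277] → run B
t=2: vr[B=2048/1277 F=1024/1277] → run F
t=3: vr[B=2048/1277 F=1465856/1012661] → run F
t=4: vr[B=2048/1277 F=2119680/1012661] → run B
t=5: vr[B=3072/1277 F=2119680/1012661] → run F
t=6: vr[B=3072/1277 F=2773504/1012661] → run B
t=7: vr[B=4096/1277 F=2773504/1012661] → run F
t=8: vr[B=4096/1277 F=3427328/1012661] → run B
t=9: vr[F=3427328/1012661] → run F
t=10: vr[F=4081152/1012661] → run F
t=11: (idle)

context switches = 8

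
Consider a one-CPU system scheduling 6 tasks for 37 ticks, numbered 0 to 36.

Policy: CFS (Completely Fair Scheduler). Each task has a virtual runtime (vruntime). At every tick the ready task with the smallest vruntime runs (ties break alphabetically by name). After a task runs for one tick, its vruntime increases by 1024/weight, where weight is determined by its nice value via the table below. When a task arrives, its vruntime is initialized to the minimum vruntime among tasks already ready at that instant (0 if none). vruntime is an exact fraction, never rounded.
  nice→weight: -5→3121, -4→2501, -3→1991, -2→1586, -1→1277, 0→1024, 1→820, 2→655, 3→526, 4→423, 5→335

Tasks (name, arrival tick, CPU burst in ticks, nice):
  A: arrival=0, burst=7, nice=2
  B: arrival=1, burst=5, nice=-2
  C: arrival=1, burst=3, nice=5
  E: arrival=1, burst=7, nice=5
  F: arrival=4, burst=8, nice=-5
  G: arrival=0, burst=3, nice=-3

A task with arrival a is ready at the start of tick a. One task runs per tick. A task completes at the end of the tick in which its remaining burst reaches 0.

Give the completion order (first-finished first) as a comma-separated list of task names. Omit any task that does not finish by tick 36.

t=0: vr[A=0 G=0] → run A
t=1: vr[A=1024/655 B=0 C=0 E=0 G=0] → run B
t=2: vr[A=1024/655 B=512/793 C=0 E=0 G=0] → run C
t=3: vr[A=1024/655 B=512/793 C=1024/335 E=0 G=0] → run E
t=4: vr[A=1024/655 B=512/793 C=1024/335 E=1024/335 F=0 G=0] → run F
t=5: vr[A=1024/655 B=512/793 C=1024/335 E=1024/335 F=1024/3121 G=0] → run G
t=6: vr[A=1024/655 B=512/793 C=1024/335 E=1024/335 F=1024/3121 G=1024/1991] → run F
t=7: vr[A=1024/655 B=512/793 C=1024/335 E=1024/335 F=2048/3121 G=1024/1991] → run G
t=8: vr[A=1024/655 B=512/793 C=1024/335 E=1024/335 F=2048/3121 G=2048/1991] → run B
t=9: vr[A=1024/655 B=1024/793 C=1024/335 E=1024/335 F=2048/3121 G=2048/1991] → run F
t=10: vr[A=1024/655 B=1024/793 C=1024/335 E=1024/335 F=3072/3121 G=2048/1991] → run F
t=11: vr[A=1024/655 B=1024/793 C=1024/335 E=1024/335 F=4096/3121 G=2048/1991] → run G
t=12: vr[A=1024/655 B=1024/793 C=1024/335 E=1024/335 F=4096/3121] → run B
t=13: vr[A=1024/655 B=1536/793 C=1024/335 E=1024/335 F=4096/3121] → run F
t=14: vr[A=1024/655 B=1536/793 C=1024/335 E=1024/335 F=5120/3121] → run A
t=15: vr[A=2048/655 B=1536/793 C=1024/335 E=1024/335 F=5120/3121] → run F
t=16: vr[A=2048/655 B=1536/793 C=1024/335 E=1024/335 F=6144/3121] → run B
t=17: vr[A=2048/655 B=2048/793 C=1024/335 E=1024/335 F=6144/3121] → run F
t=18: vr[A=2048/655 B=2048/793 C=1024/335 E=1024/335 F=7168/3121] → run F
t=19: vr[A=2048/655 B=2048/793 C=1024/335 E=1024/335] → run B
t=20: vr[A=2048/655 C=1024/335 E=1024/335] → run C
t=21: vr[A=2048/655 C=2048/335 E=1024/335] → run E
t=22: vr[A=2048/655 C=2048/335 E=2048/335] → run A
t=23: vr[A=3072/655 C=2048/335 E=2048/335] → run A
t=24: vr[A=4096/655 C=2048/335 E=2048/335] → run C
t=25: vr[A=4096/655 E=2048/335] → run E
t=26: vr[A=4096/655 E=3072/335] → run A
t=27: vr[A=1024/131 E=3072/335] → run A
t=28: vr[A=6144/655 E=3072/335] → run E
t=29: vr[A=6144/655 E=4096/335] → run A
t=30: vr[E=4096/335] → run E
t=31: vr[E=1024/67] → run E
t=32: vr[E=6144/335] → run E
t=33: (idle)
t=34: (idle)
t=35: (idle)
t=36: (idle)

completion order = G, F, B, C, A, E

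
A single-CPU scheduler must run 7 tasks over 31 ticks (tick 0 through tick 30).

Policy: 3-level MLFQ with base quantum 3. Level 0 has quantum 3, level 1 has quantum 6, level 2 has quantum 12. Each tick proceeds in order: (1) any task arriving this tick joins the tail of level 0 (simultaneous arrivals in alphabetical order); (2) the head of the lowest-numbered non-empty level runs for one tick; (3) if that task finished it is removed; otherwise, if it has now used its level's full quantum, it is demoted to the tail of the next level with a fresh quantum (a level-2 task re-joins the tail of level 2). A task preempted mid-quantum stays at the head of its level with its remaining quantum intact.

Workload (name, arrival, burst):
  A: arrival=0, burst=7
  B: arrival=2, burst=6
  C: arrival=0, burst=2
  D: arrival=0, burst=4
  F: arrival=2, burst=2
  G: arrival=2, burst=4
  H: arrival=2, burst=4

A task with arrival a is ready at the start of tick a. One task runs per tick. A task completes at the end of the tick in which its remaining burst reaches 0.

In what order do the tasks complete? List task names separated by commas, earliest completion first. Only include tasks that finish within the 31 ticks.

completion order = C, F, A, D, B, G, H

t=0: L0/L1/L2 = ACD/-/- → run A
t=1: L0/L1/L2 = ACD/-/- → run A
t=2: L0/L1/L2 = ACDBFGH/-/- → run A
t=3: L0/L1/L2 = CDBFGH/A/- → run C
t=4: L0/L1/L2 = CDBFGH/A/- → run C
t=5: L0/L1/L2 = DBFGH/A/- → run D
t=6: L0/L1/L2 = DBFGH/A/- → run D
t=7: L0/L1/L2 = DBFGH/A/- → run D
t=8: L0/L1/L2 = BFGH/AD/- → run B
t=9: L0/L1/L2 = BFGH/AD/- → run B
t=10: L0/L1/L2 = BFGH/AD/- → run B
t=11: L0/L1/L2 = FGH/ADB/- → run F
t=12: L0/L1/L2 = FGH/ADB/- → run F
t=13: L0/L1/L2 = GH/ADB/- → run G
t=14: L0/L1/L2 = GH/ADB/- → run G
t=15: L0/L1/L2 = GH/ADB/- → run G
t=16: L0/L1/L2 = H/ADBG/- → run H
t=17: L0/L1/L2 = H/ADBG/- → run H
t=18: L0/L1/L2 = H/ADBG/- → run H
t=19: L0/L1/L2 = -/ADBGH/- → run A
t=20: L0/L1/L2 = -/ADBGH/- → run A
t=21: L0/L1/L2 = -/ADBGH/- → run A
t=22: L0/L1/L2 = -/ADBGH/- → run A
t=23: L0/L1/L2 = -/DBGH/- → run D
t=24: L0/L1/L2 = -/BGH/- → run B
t=25: L0/L1/L2 = -/BGH/- → run B
t=26: L0/L1/L2 = -/BGH/- → run B
t=27: L0/L1/L2 = -/GH/- → run G
t=28: L0/L1/L2 = -/H/- → run H
t=29: (idle)
t=30: (idle)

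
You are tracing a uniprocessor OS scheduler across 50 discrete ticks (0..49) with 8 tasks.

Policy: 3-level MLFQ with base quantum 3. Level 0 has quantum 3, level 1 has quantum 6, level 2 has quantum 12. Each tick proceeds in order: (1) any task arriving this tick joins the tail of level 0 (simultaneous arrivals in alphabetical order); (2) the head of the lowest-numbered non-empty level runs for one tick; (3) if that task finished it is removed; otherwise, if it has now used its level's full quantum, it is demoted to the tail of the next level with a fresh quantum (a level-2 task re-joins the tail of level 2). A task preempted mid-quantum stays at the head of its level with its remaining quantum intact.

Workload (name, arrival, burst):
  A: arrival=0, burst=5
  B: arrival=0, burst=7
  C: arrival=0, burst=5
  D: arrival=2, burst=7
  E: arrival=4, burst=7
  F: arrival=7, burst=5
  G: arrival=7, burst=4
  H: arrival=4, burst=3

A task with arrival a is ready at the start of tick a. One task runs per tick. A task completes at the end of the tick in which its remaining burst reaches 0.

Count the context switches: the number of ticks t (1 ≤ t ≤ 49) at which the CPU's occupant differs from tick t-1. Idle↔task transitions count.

t=0: L0/L1/L2 = ABC/-/- → run A
t=1: L0/L1/L2 = ABC/-/- → run A
t=2: L0/L1/L2 = ABCD/-/- → run A
t=3: L0/L1/L2 = BCD/A/- → run B
t=4: L0/L1/L2 = BCDEH/A/- → run B
t=5: L0/L1/L2 = BCDEH/A/- → run B
t=6: L0/L1/L2 = CDEH/AB/- → run C
t=7: L0/L1/L2 = CDEHFG/AB/- → run C
t=8: L0/L1/L2 = CDEHFG/AB/- → run C
t=9: L0/L1/L2 = DEHFG/ABC/- → run D
t=10: L0/L1/L2 = DEHFG/ABC/- → run D
t=11: L0/L1/L2 = DEHFG/ABC/- → run D
t=12: L0/L1/L2 = EHFG/ABCD/- → run E
t=13: L0/L1/L2 = EHFG/ABCD/- → run E
t=14: L0/L1/L2 = EHFG/ABCD/- → run E
t=15: L0/L1/L2 = HFG/ABCDE/- → run H
t=16: L0/L1/L2 = HFG/ABCDE/- → run H
t=17: L0/L1/L2 = HFG/ABCDE/- → run H
t=18: L0/L1/L2 = FG/ABCDE/- → run F
t=19: L0/L1/L2 = FG/ABCDE/- → run F
t=20: L0/L1/L2 = FG/ABCDE/- → run F
t=21: L0/L1/L2 = G/ABCDEF/- → run G
t=22: L0/L1/L2 = G/ABCDEF/- → run G
t=23: L0/L1/L2 = G/ABCDEF/- → run G
t=24: L0/L1/L2 = -/ABCDEFG/- → run A
t=25: L0/L1/L2 = -/ABCDEFG/- → run A
t=26: L0/L1/L2 = -/BCDEFG/- → run B
t=27: L0/L1/L2 = -/BCDEFG/- → run B
t=28: L0/L1/L2 = -/BCDEFG/- → run B
t=29: L0/L1/L2 = -/BCDEFG/- → run B
t=30: L0/L1/L2 = -/CDEFG/- → run C
t=31: L0/L1/L2 = -/CDEFG/- → run C
t=32: L0/L1/L2 = -/DEFG/- → run D
t=33: L0/L1/L2 = -/DEFG/- → run D
t=34: L0/L1/L2 = -/DEFG/- → run D
t=35: L0/L1/L2 = -/DEFG/- → run D
t=36: L0/L1/L2 = -/EFG/- → run E
t=37: L0/L1/L2 = -/EFG/- → run E
t=38: L0/L1/L2 = -/EFG/- → run E
t=39: L0/L1/L2 = -/EFG/- → run E
t=40: L0/L1/L2 = -/FG/- → run F
t=41: L0/L1/L2 = -/FG/- → run F
t=42: L0/L1/L2 = -/G/- → run G
t=43: (idle)
t=44: (idle)
t=45: (idle)
t=46: (idle)
t=47: (idle)
t=48: (idle)
t=49: (idle)

context switches = 15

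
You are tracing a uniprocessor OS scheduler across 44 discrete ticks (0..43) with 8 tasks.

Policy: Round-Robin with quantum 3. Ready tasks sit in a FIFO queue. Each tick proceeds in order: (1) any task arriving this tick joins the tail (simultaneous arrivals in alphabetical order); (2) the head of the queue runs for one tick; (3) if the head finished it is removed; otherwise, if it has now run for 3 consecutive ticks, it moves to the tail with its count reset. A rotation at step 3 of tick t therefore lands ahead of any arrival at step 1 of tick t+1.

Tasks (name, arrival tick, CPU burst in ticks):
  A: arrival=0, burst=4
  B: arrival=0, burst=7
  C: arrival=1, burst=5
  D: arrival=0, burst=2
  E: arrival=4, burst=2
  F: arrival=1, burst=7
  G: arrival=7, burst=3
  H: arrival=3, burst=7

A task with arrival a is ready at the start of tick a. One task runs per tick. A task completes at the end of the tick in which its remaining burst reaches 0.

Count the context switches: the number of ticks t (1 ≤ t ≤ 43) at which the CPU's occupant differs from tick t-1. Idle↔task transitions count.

context switches = 16

t=0: queue=[A,B,D] q_used=0 → run A
t=1: queue=[A,B,D,C,F] q_used=1 → run A
t=2: queue=[A,B,D,C,F] q_used=2 → run A
t=3: queue=[B,D,C,F,A,H] q_used=0 → run B
t=4: queue=[B,D,C,F,A,H,E] q_used=1 → run B
t=5: queue=[B,D,C,F,A,H,E] q_used=2 → run B
t=6: queue=[D,C,F,A,H,E,B] q_used=0 → run D
t=7: queue=[D,C,F,A,H,E,B,G] q_used=1 → run D
t=8: queue=[C,F,A,H,E,B,G] q_used=0 → run C
t=9: queue=[C,F,A,H,E,B,G] q_used=1 → run C
t=10: queue=[C,F,A,H,E,B,G] q_used=2 → run C
t=11: queue=[F,A,H,E,B,G,C] q_used=0 → run F
t=12: queue=[F,A,H,E,B,G,C] q_used=1 → run F
t=13: queue=[F,A,H,E,B,G,C] q_used=2 → run F
t=14: queue=[A,H,E,B,G,C,F] q_used=0 → run A
t=15: queue=[H,E,B,G,C,F] q_used=0 → run H
t=16: queue=[H,E,B,G,C,F] q_used=1 → run H
t=17: queue=[H,E,B,G,C,F] q_used=2 → run H
t=18: queue=[E,B,G,C,F,H] q_used=0 → run E
t=19: queue=[E,B,G,C,F,H] q_used=1 → run E
t=20: queue=[B,G,C,F,H] q_used=0 → run B
t=21: queue=[B,G,C,F,H] q_used=1 → run B
t=22: queue=[B,G,C,F,H] q_used=2 → run B
t=23: queue=[G,C,F,H,B] q_used=0 → run G
t=24: queue=[G,C,F,H,B] q_used=1 → run G
t=25: queue=[G,C,F,H,B] q_used=2 → run G
t=26: queue=[C,F,H,B] q_used=0 → run C
t=27: queue=[C,F,H,B] q_used=1 → run C
t=28: queue=[F,H,B] q_used=0 → run F
t=29: queue=[F,H,B] q_used=1 → run F
t=30: queue=[F,H,B] q_used=2 → run F
t=31: queue=[H,B,F] q_used=0 → run H
t=32: queue=[H,B,F] q_used=1 → run H
t=33: queue=[H,B,F] q_used=2 → run H
t=34: queue=[B,F,H] q_used=0 → run B
t=35: queue=[F,H] q_used=0 → run F
t=36: queue=[H] q_used=0 → run H
t=37: (idle)
t=38: (idle)
t=39: (idle)
t=40: (idle)
t=41: (idle)
t=42: (idle)
t=43: (idle)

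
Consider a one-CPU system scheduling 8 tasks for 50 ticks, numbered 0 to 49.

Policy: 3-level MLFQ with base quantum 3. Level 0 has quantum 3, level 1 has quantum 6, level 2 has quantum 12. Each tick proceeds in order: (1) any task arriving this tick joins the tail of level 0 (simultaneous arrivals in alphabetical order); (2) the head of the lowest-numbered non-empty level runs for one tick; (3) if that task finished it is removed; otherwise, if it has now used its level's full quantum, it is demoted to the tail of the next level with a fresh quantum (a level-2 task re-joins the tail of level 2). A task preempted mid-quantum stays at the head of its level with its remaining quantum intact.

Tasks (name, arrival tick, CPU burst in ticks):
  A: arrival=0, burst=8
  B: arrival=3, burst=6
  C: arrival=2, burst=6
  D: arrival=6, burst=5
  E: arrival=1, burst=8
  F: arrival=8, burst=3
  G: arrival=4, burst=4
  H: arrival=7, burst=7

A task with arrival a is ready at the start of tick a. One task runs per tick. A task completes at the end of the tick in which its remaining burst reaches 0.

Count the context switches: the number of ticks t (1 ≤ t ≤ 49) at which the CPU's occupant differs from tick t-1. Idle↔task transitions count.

t=0: L0/L1/L2 = A/-/- → run A
t=1: L0/L1/L2 = AE/-/- → run A
t=2: L0/L1/L2 = AEC/-/- → run A
t=3: L0/L1/L2 = ECB/A/- → run E
t=4: L0/L1/L2 = ECBG/A/- → run E
t=5: L0/L1/L2 = ECBG/A/- → run E
t=6: L0/L1/L2 = CBGD/AE/- → run C
t=7: L0/L1/L2 = CBGDH/AE/- → run C
t=8: L0/L1/L2 = CBGDHF/AE/- → run C
t=9: L0/L1/L2 = BGDHF/AEC/- → run B
t=10: L0/L1/L2 = BGDHF/AEC/- → run B
t=11: L0/L1/L2 = BGDHF/AEC/- → run B
t=12: L0/L1/L2 = GDHF/AECB/- → run G
t=13: L0/L1/L2 = GDHF/AECB/- → run G
t=14: L0/L1/L2 = GDHF/AECB/- → run G
t=15: L0/L1/L2 = DHF/AECBG/- → run D
t=16: L0/L1/L2 = DHF/AECBG/- → run D
t=17: L0/L1/L2 = DHF/AECBG/- → run D
t=18: L0/L1/L2 = HF/AECBGD/- → run H
t=19: L0/L1/L2 = HF/AECBGD/- → run H
t=20: L0/L1/L2 = HF/AECBGD/- → run H
t=21: L0/L1/L2 = F/AECBGDH/- → run F
t=22: L0/L1/L2 = F/AECBGDH/- → run F
t=23: L0/L1/L2 = F/AECBGDH/- → run F
t=24: L0/L1/L2 = -/AECBGDH/- → run A
t=25: L0/L1/L2 = -/AECBGDH/- → run A
t=26: L0/L1/L2 = -/AECBGDH/- → run A
t=27: L0/L1/L2 = -/AECBGDH/- → run A
t=28: L0/L1/L2 = -/AECBGDH/- → run A
t=29: L0/L1/L2 = -/ECBGDH/- → run E
t=30: L0/L1/L2 = -/ECBGDH/- → run E
t=31: L0/L1/L2 = -/ECBGDH/- → run E
t=32: L0/L1/L2 = -/ECBGDH/- → run E
t=33: L0/L1/L2 = -/ECBGDH/- → run E
t=34: L0/L1/L2 = -/CBGDH/- → run C
t=35: L0/L1/L2 = -/CBGDH/- → run C
t=36: L0/L1/L2 = -/CBGDH/- → run C
t=37: L0/L1/L2 = -/BGDH/- → run B
t=38: L0/L1/L2 = -/BGDH/- → run B
t=39: L0/L1/L2 = -/BGDH/- → run B
t=40: L0/L1/L2 = -/GDH/- → run G
t=41: L0/L1/L2 = -/DH/- → run D
t=42: L0/L1/L2 = -/DH/- → run D
t=43: L0/L1/L2 = -/H/- → run H
t=44: L0/L1/L2 = -/H/- → run H
t=45: L0/L1/L2 = -/H/- → run H
t=46: L0/L1/L2 = -/H/- → run H
t=47: (idle)
t=48: (idle)
t=49: (idle)

context switches = 15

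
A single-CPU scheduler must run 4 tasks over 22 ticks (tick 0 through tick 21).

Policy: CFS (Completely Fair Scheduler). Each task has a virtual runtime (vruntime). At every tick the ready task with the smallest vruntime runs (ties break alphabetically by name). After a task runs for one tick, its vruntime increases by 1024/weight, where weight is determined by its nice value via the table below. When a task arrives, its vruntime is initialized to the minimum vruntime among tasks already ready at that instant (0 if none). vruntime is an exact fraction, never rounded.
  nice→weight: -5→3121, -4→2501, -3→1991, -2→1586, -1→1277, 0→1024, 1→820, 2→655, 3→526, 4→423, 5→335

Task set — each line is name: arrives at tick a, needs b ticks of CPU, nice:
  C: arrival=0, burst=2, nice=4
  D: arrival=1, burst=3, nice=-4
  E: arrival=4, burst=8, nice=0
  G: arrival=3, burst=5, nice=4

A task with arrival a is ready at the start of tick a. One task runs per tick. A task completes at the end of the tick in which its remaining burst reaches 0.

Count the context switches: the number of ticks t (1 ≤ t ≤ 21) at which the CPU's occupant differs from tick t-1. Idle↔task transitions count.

t=0: vr[C=0] → run C
t=1: vr[C=1024/423 D=1024/423] → run C
t=2: vr[D=1024/423] → run D
t=3: vr[D=2994176/1057923 G=2994176/1057923] → run D
t=4: vr[D=3427328/1057923 E=2994176/1057923 G=2994176/1057923] → run E
t=5: vr[D=3427328/1057923 E=4052099/1057923 G=2994176/1057923] → run G
t=6: vr[D=3427328/1057923 E=4052099/1057923 G=5555200/1057923] → run D
t=7: vr[E=4052099/1057923 G=5555200/1057923] → run E
t=8: vr[E=5110022/1057923 G=5555200/1057923] → run E
t=9: vr[E=6167945/1057923 G=5555200/1057923] → run G
t=10: vr[E=6167945/1057923 G=2705408/352641] → run E
t=11: vr[E=7225868/1057923 G=2705408/352641] → run E
t=12: vr[E=8283791/1057923 G=2705408/352641] → run G
t=13: vr[E=8283791/1057923 G=10677248/1057923] → run E
t=14: vr[E=9341714/1057923 G=10677248/1057923] → run E
t=15: vr[E=10399637/1057923 G=10677248/1057923] → run E
t=16: vr[G=10677248/1057923] → run G
t=17: vr[G=13238272/1057923] → run G
t=18: (idle)
t=19: (idle)
t=20: (idle)
t=21: (idle)

context switches = 11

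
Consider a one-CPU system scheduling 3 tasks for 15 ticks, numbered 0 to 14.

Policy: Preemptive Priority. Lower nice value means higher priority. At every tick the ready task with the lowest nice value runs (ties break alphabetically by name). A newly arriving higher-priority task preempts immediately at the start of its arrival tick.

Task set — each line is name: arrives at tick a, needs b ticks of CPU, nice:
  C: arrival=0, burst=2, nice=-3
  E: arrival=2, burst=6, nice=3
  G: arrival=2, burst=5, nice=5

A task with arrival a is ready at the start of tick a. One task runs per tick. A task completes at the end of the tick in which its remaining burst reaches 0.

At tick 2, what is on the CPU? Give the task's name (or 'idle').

t=0: ready={C} → run C
t=1: ready={C} → run C
t=2: ready={E,G} → run E
t=3: ready={E,G} → run E
t=4: ready={E,G} → run E
t=5: ready={E,G} → run E
t=6: ready={E,G} → run E
t=7: ready={E,G} → run E
t=8: ready={G} → run G
t=9: ready={G} → run G
t=10: ready={G} → run G
t=11: ready={G} → run G
t=12: ready={G} → run G
t=13: (idle)
t=14: (idle)

running at tick 2 = E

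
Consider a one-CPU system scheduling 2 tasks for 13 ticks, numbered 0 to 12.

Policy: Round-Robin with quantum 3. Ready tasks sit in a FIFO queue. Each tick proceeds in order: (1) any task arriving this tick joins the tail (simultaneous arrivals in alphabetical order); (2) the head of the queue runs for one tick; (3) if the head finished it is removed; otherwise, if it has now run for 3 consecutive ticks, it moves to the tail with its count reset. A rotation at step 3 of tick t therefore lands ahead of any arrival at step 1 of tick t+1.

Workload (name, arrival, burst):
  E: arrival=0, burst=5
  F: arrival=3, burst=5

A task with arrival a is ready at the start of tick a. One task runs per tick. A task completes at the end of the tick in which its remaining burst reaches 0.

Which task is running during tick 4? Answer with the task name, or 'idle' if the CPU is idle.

t=0: queue=[E] q_used=0 → run E
t=1: queue=[E] q_used=1 → run E
t=2: queue=[E] q_used=2 → run E
t=3: queue=[E,F] q_used=0 → run E
t=4: queue=[E,F] q_used=1 → run E
t=5: queue=[F] q_used=0 → run F
t=6: queue=[F] q_used=1 → run F
t=7: queue=[F] q_used=2 → run F
t=8: queue=[F] q_used=0 → run F
t=9: queue=[F] q_used=1 → run F
t=10: (idle)
t=11: (idle)
t=12: (idle)

running at tick 4 = E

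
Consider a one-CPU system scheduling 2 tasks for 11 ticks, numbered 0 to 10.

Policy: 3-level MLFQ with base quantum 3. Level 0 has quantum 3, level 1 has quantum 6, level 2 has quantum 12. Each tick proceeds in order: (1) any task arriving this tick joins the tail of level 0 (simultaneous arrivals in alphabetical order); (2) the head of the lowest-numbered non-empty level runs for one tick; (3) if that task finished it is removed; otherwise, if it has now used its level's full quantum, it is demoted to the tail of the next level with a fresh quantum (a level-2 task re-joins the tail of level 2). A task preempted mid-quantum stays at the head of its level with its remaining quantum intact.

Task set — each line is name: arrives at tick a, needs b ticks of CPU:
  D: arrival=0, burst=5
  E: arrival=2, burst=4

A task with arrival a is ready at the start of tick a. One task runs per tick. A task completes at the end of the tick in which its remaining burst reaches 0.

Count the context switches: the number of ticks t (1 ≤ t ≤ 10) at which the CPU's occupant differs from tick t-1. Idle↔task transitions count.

context switches = 4

t=0: L0/L1/L2 = D/-/- → run D
t=1: L0/L1/L2 = D/-/- → run D
t=2: L0/L1/L2 = DE/-/- → run D
t=3: L0/L1/L2 = E/D/- → run E
t=4: L0/L1/L2 = E/D/- → run E
t=5: L0/L1/L2 = E/D/- → run E
t=6: L0/L1/L2 = -/DE/- → run D
t=7: L0/L1/L2 = -/DE/- → run D
t=8: L0/L1/L2 = -/E/- → run E
t=9: (idle)
t=10: (idle)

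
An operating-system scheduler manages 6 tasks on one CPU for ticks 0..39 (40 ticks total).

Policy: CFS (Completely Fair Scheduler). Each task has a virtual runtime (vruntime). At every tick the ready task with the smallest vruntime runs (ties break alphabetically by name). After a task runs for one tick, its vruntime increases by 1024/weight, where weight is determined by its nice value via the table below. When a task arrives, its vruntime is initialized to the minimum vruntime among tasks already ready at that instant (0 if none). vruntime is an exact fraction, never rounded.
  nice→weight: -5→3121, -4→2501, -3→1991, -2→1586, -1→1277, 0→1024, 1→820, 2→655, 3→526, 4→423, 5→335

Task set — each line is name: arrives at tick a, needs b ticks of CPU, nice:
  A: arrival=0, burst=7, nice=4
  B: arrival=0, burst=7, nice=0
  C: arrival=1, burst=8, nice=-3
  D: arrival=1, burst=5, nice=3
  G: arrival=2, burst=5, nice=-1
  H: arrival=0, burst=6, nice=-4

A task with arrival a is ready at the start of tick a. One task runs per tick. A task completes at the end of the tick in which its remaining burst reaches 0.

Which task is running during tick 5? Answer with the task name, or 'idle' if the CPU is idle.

t=0: vr[A=0 B=0 H=0] → run A
t=1: vr[A=1024/423 B=0 C=0 D=0 H=0] → run B
t=2: vr[A=1024/423 B=1 C=0 D=0 G=0 H=0] → run C
t=3: vr[A=1024/423 B=1 C=1024/1991 D=0 G=0 H=0] → run D
t=4: vr[A=1024/423 B=1 C=1024/1991 D=512/263 G=0 H=0] → run G
t=5: vr[A=1024/423 B=1 C=1024/1991 D=512/263 G=1024/1277 H=0] → run H
t=6: vr[A=1024/423 B=1 C=1024/1991 D=512/263 G=1024/1277 H=1024/2501] → run H
t=7: vr[A=1024/423 B=1 C=1024/1991 D=512/263 G=1024/1277 H=2048/2501] → run C
t=8: vr[A=1024/423 B=1 C=2048/1991 D=512/263 G=1024/1277 H=2048/2501] → run G
t=9: vr[A=1024/423 B=1 C=2048/1991 D=512/263 G=2048/1277 H=2048/2501] → run H
t=10: vr[A=1024/423 B=1 C=2048/1991 D=512/263 G=2048/1277 H=3072/2501] → run B
t=11: vr[A=1024/423 B=2 C=2048/1991 D=512/263 G=2048/1277 H=3072/2501] → run C
t=12: vr[A=1024/423 B=2 C=3072/1991 D=512/263 G=2048/1277 H=3072/2501] → run H
t=13: vr[A=1024/423 B=2 C=3072/1991 D=512/263 G=2048/1277 H=4096/2501] → run C
t=14: vr[A=1024/423 B=2 C=4096/1991 D=512/263 G=2048/1277 H=4096/2501] → run G
t=15: vr[A=1024/423 B=2 C=4096/1991 D=512/263 G=3072/1277 H=4096/2501] → run H
t=16: vr[A=1024/423 B=2 C=4096/1991 D=512/263 G=3072/1277 H=5120/2501] → run D
t=17: vr[A=1024/423 B=2 C=4096/1991 D=1024/263 G=3072/1277 H=5120/2501] → run B
t=18: vr[A=1024/423 B=3 C=4096/1991 D=1024/263 G=3072/1277 H=5120/2501] → run H
t=19: vr[A=1024/423 B=3 C=4096/1991 D=1024/263 G=3072/1277] → run C
t=20: vr[A=1024/423 B=3 C=5120/1991 D=1024/263 G=3072/1277] → run G
t=21: vr[A=1024/423 B=3 C=5120/1991 D=1024/263 G=4096/1277] → run A
t=22: vr[A=2048/423 B=3 C=5120/1991 D=1024/263 G=4096/1277] → run C
t=23: vr[A=2048/423 B=3 C=6144/1991 D=1024/263 G=4096/1277] → run B
t=24: vr[A=2048/423 B=4 C=6144/1991 D=1024/263 G=4096/1277] → run C
t=25: vr[A=2048/423 B=4 C=7168/1991 D=1024/263 G=4096/1277] → run G
t=26: vr[A=2048/423 B=4 C=7168/1991 D=1024/263] → run C
t=27: vr[A=2048/423 B=4 D=1024/263] → run D
t=28: vr[A=2048/423 B=4 D=1536/263] → run B
t=29: vr[A=2048/423 B=5 D=1536/263] → run A
t=30: vr[A=1024/141 B=5 D=1536/263] → run B
t=31: vr[A=1024/141 B=6 D=1536/263] → run D
t=32: vr[A=1024/141 B=6 D=2048/263] → run B
t=33: vr[A=1024/141 D=2048/263] → run A
t=34: vr[A=4096/423 D=2048/263] → run D
t=35: vr[A=4096/423] → run A
t=36: vr[A=5120/423] → run A
t=37: vr[A=2048/141] → run A
t=38: (idle)
t=39: (idle)

running at tick 5 = H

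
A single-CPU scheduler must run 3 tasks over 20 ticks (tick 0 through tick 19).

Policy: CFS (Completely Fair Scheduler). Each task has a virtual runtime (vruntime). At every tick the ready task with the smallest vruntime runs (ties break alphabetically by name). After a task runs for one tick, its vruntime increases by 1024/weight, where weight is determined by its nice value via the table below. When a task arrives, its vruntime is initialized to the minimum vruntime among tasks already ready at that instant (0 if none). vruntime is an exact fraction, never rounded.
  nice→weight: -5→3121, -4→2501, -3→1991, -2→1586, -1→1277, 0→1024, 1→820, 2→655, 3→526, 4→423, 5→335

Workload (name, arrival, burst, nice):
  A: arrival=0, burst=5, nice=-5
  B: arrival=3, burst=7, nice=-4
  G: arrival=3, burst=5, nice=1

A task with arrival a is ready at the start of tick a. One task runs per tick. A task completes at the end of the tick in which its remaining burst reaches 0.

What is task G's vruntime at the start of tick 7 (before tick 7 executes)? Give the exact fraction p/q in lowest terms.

t=0: vr[A=0] → run A
t=1: vr[A=1024/3121] → run A
t=2: vr[A=2048/3121] → run A
t=3: vr[A=3072/3121 B=3072/3121 G=3072/3121] → run A
t=4: vr[A=4096/3121 B=3072/3121 G=3072/3121] → run B
t=5: vr[A=4096/3121 B=10878976/7805621 G=3072/3121] → run G
t=6: vr[A=4096/3121 B=10878976/7805621 G=1428736/639805] → run A
t=7: vr[B=10878976/7805621 G=1428736/639805] → run B
t=8: vr[B=14074880/7805621 G=1428736/639805] → run B
t=9: vr[B=17270784/7805621 G=1428736/639805] → run B
t=10: vr[B=20466688/7805621 G=1428736/639805] → run G
t=11: vr[B=20466688/7805621 G=2227712/639805] → run B
t=12: vr[B=23662592/7805621 G=2227712/639805] → run B
t=13: vr[B=26858496/7805621 G=2227712/639805] → run B
t=14: vr[G=2227712/639805] → run G
t=15: vr[G=3026688/639805] → run G
t=16: vr[G=3825664/639805] → run G
t=17: (idle)
t=18: (idle)
t=19: (idle)

vruntime(G, start of tick 7) = 1428736/639805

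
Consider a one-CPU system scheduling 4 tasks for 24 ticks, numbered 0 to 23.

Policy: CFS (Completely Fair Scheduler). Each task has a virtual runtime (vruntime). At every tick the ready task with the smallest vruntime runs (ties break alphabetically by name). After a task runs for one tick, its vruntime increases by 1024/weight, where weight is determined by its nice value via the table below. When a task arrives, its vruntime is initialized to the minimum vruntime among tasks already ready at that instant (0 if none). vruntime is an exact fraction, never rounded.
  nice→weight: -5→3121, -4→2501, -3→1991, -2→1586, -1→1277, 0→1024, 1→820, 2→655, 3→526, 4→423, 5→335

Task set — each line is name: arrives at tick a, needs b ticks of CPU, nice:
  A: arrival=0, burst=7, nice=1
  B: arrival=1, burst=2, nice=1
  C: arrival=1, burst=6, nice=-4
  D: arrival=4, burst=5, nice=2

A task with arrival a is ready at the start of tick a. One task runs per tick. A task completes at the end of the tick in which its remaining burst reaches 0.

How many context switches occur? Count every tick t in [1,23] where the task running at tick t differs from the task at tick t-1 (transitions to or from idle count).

context switches = 16

t=0: vr[A=0] → run A
t=1: vr[A=256/205 B=256/205 C=256/205] → run A
t=2: vr[A=512/205 B=256/205 C=256/205] → run B
t=3: vr[A=512/205 B=512/205 C=256/205] → run C
t=4: vr[A=512/205 B=512/205 C=20736/12505 D=20736/12505] → run C
t=5: vr[A=512/205 B=512/205 C=25856/12505 D=20736/12505] → run D
t=6: vr[A=512/205 B=512/205 C=25856/12505 D=1055488/327631] → run C
t=7: vr[A=512/205 B=512/205 C=30976/12505 D=1055488/327631] → run C
t=8: vr[A=512/205 B=512/205 C=36096/12505 D=1055488/327631] → run A
t=9: vr[A=768/205 B=512/205 C=36096/12505 D=1055488/327631] → run B
t=10: vr[A=768/205 C=36096/12505 D=1055488/327631] → run C
t=11: vr[A=768/205 C=41216/12505 D=1055488/327631] → run D
t=12: vr[A=768/205 C=41216/12505 D=7838464/1638155] → run C
t=13: vr[A=768/205 D=7838464/1638155] → run A
t=14: vr[A=1024/205 D=7838464/1638155] → run D
t=15: vr[A=1024/205 D=10399488/1638155] → run A
t=16: vr[A=256/41 D=10399488/1638155] → run A
t=17: vr[A=1536/205 D=10399488/1638155] → run D
t=18: vr[A=1536/205 D=12960512/1638155] → run A
t=19: vr[D=12960512/1638155] → run D
t=20: (idle)
t=21: (idle)
t=22: (idle)
t=23: (idle)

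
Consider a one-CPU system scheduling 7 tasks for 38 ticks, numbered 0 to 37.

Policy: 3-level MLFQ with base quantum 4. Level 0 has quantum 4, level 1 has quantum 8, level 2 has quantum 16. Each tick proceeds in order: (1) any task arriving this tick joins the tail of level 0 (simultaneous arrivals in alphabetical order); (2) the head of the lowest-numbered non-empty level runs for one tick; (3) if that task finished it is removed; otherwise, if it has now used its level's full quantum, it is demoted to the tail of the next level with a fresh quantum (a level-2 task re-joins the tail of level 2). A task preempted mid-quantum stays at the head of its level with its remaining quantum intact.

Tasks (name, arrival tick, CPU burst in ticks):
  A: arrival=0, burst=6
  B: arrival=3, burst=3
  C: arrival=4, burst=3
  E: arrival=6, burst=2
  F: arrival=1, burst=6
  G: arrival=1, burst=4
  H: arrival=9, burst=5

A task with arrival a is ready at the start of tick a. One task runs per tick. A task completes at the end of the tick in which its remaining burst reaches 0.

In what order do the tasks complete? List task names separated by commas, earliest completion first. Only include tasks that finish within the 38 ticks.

t=0: L0/L1/L2 = A/-/- → run A
t=1: L0/L1/L2 = AFG/-/- → run A
t=2: L0/L1/L2 = AFG/-/- → run A
t=3: L0/L1/L2 = AFGB/-/- → run A
t=4: L0/L1/L2 = FGBC/A/- → run F
t=5: L0/L1/L2 = FGBC/A/- → run F
t=6: L0/L1/L2 = FGBCE/A/- → run F
t=7: L0/L1/L2 = FGBCE/A/- → run F
t=8: L0/L1/L2 = GBCE/AF/- → run G
t=9: L0/L1/L2 = GBCEH/AF/- → run G
t=10: L0/L1/L2 = GBCEH/AF/- → run G
t=11: L0/L1/L2 = GBCEH/AF/- → run G
t=12: L0/L1/L2 = BCEH/AF/- → run B
t=13: L0/L1/L2 = BCEH/AF/- → run B
t=14: L0/L1/L2 = BCEH/AF/- → run B
t=15: L0/L1/L2 = CEH/AF/- → run C
t=16: L0/L1/L2 = CEH/AF/- → run C
t=17: L0/L1/L2 = CEH/AF/- → run C
t=18: L0/L1/L2 = EH/AF/- → run E
t=19: L0/L1/L2 = EH/AF/- → run E
t=20: L0/L1/L2 = H/AF/- → run H
t=21: L0/L1/L2 = H/AF/- → run H
t=22: L0/L1/L2 = H/AF/- → run H
t=23: L0/L1/L2 = H/AF/- → run H
t=24: L0/L1/L2 = -/AFH/- → run A
t=25: L0/L1/L2 = -/AFH/- → run A
t=26: L0/L1/L2 = -/FH/- → run F
t=27: L0/L1/L2 = -/FH/- → run F
t=28: L0/L1/L2 = -/H/- → run H
t=29: (idle)
t=30: (idle)
t=31: (idle)
t=32: (idle)
t=33: (idle)
t=34: (idle)
t=35: (idle)
t=36: (idle)
t=37: (idle)

completion order = G, B, C, E, A, F, H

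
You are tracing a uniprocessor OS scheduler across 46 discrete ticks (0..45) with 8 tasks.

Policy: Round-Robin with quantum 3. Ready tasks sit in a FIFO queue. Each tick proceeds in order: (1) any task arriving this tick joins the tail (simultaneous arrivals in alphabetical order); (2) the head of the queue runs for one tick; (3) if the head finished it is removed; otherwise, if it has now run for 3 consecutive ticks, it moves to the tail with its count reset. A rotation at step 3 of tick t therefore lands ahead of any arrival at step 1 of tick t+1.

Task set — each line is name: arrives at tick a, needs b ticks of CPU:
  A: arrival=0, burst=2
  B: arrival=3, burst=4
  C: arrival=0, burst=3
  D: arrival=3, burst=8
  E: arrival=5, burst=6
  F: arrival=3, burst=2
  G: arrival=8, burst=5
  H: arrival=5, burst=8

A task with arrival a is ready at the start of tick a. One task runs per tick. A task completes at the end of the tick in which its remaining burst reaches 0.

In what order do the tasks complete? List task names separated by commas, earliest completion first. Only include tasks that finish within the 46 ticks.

t=0: queue=[A,C] q_used=0 → run A
t=1: queue=[A,C] q_used=1 → run A
t=2: queue=[C] q_used=0 → run C
t=3: queue=[C,B,D,F] q_used=1 → run C
t=4: queue=[C,B,D,F] q_used=2 → run C
t=5: queue=[B,D,F,E,H] q_used=0 → run B
t=6: queue=[B,D,F,E,H] q_used=1 → run B
t=7: queue=[B,D,F,E,H] q_used=2 → run B
t=8: queue=[D,F,E,H,B,G] q_used=0 → run D
t=9: queue=[D,F,E,H,B,G] q_used=1 → run D
t=10: queue=[D,F,E,H,B,G] q_used=2 → run D
t=11: queue=[F,E,H,B,G,D] q_used=0 → run F
t=12: queue=[F,E,H,B,G,D] q_used=1 → run F
t=13: queue=[E,H,B,G,D] q_used=0 → run E
t=14: queue=[E,H,B,G,D] q_used=1 → run E
t=15: queue=[E,H,B,G,D] q_used=2 → run E
t=16: queue=[H,B,G,D,E] q_used=0 → run H
t=17: queue=[H,B,G,D,E] q_used=1 → run H
t=18: queue=[H,B,G,D,E] q_used=2 → run H
t=19: queue=[B,G,D,E,H] q_used=0 → run B
t=20: queue=[G,D,E,H] q_used=0 → run G
t=21: queue=[G,D,E,H] q_used=1 → run G
t=22: queue=[G,D,E,H] q_used=2 → run G
t=23: queue=[D,E,H,G] q_used=0 → run D
t=24: queue=[D,E,H,G] q_used=1 → run D
t=25: queue=[D,E,H,G] q_used=2 → run D
t=26: queue=[E,H,G,D] q_used=0 → run E
t=27: queue=[E,H,G,D] q_used=1 → run E
t=28: queue=[E,H,G,D] q_used=2 → run E
t=29: queue=[H,G,D] q_used=0 → run H
t=30: queue=[H,G,D] q_used=1 → run H
t=31: queue=[H,G,D] q_used=2 → run H
t=32: queue=[G,D,H] q_used=0 → run G
t=33: queue=[G,D,H] q_used=1 → run G
t=34: queue=[D,H] q_used=0 → run D
t=35: queue=[D,H] q_used=1 → run D
t=36: queue=[H] q_used=0 → run H
t=37: queue=[H] q_used=1 → run H
t=38: (idle)
t=39: (idle)
t=40: (idle)
t=41: (idle)
t=42: (idle)
t=43: (idle)
t=44: (idle)
t=45: (idle)

completion order = A, C, F, B, E, G, D, H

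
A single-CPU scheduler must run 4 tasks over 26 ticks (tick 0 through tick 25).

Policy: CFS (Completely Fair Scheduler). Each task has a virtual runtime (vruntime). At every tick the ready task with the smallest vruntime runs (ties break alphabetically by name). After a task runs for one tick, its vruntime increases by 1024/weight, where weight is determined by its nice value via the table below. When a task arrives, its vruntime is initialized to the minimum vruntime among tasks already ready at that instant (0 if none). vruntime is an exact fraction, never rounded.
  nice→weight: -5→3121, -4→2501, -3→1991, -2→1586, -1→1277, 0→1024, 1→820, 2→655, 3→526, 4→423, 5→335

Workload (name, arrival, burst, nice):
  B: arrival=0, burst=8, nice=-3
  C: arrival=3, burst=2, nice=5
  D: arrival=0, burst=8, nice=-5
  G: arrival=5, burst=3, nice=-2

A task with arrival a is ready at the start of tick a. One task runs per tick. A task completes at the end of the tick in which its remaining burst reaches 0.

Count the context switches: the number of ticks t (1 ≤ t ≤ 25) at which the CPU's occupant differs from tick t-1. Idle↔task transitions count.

context switches = 19

t=0: vr[B=0 D=0] → run B
t=1: vr[B=1024/1991 D=0] → run D
t=2: vr[B=1024/1991 D=1024/3121] → run D
t=3: vr[B=1024/1991 C=1024/1991 D=2048/3121] → run B
t=4: vr[B=2048/1991 C=1024/1991 D=2048/3121] → run C
t=5: vr[B=2048/1991 C=2381824/666985 D=2048/3121 G=2048/3121] → run D
t=6: vr[B=2048/1991 C=2381824/666985 D=3072/3121 G=2048/3121] → run G
t=7: vr[B=2048/1991 C=2381824/666985 D=3072/3121 G=3222016/2474953] → run D
t=8: vr[B=2048/1991 C=2381824/666985 D=4096/3121 G=3222016/2474953] → run B
t=9: vr[B=3072/1991 C=2381824/666985 D=4096/3121 G=3222016/2474953] → run G
t=10: vr[B=3072/1991 C=2381824/666985 D=4096/3121 G=4819968/2474953] → run D
t=11: vr[B=3072/1991 C=2381824/666985 D=5120/3121 G=4819968/2474953] → run B
t=12: vr[B=4096/1991 C=2381824/666985 D=5120/3121 G=4819968/2474953] → run D
t=13: vr[B=4096/1991 C=2381824/666985 D=6144/3121 G=4819968/2474953] → run G
t=14: vr[B=4096/1991 C=2381824/666985 D=6144/3121] → run D
t=15: vr[B=4096/1991 C=2381824/666985 D=7168/3121] → run B
t=16: vr[B=5120/1991 C=2381824/666985 D=7168/3121] → run D
t=17: vr[B=5120/1991 C=2381824/666985] → run B
t=18: vr[B=6144/1991 C=2381824/666985] → run B
t=19: vr[B=7168/1991 C=2381824/666985] → run C
t=20: vr[B=7168/1991] → run B
t=21: (idle)
t=22: (idle)
t=23: (idle)
t=24: (idle)
t=25: (idle)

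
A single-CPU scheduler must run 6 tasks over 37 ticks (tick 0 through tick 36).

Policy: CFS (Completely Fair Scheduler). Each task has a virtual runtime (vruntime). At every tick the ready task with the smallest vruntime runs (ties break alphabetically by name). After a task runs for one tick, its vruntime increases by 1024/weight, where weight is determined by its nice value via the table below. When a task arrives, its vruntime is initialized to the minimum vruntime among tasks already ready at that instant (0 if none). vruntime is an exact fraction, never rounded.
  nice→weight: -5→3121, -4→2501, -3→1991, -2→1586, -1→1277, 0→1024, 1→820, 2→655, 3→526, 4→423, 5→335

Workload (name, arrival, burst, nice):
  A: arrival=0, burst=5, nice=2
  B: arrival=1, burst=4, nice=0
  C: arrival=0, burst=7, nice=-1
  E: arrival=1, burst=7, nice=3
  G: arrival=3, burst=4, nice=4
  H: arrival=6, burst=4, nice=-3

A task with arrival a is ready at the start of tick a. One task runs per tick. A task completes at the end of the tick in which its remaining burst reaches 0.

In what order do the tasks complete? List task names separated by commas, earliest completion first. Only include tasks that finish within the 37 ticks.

t=0: vr[A=0 C=0] → run A
t=1: vr[A=1024/655 B=0 C=0 E=0] → run B
t=2: vr[A=1024/655 B=1 C=0 E=0] → run C
t=3: vr[A=1024/655 B=1 C=1024/1277 E=0 G=0] → run E
t=4: vr[A=1024/655 B=1 C=1024/1277 E=512/263 G=0] → run G
t=5: vr[A=1024/655 B=1 C=1024/1277 E=512/263 G=1024/423] → run C
t=6: vr[A=1024/655 B=1 C=2048/1277 E=512/263 G=1024/423 H=1] → run B
t=7: vr[A=1024/655 B=2 C=2048/1277 E=512/263 G=1024/423 H=1] → run H
t=8: vr[A=1024/655 B=2 C=2048/1277 E=512/263 G=1024/423 H=3015/1991] → run H
t=9: vr[A=1024/655 B=2 C=2048/1277 E=512/263 G=1024/423 H=4039/1991] → run A
t=10: vr[A=2048/655 B=2 C=2048/1277 E=512/263 G=1024/423 H=4039/1991] → run C
t=11: vr[A=2048/655 B=2 C=3072/1277 E=512/263 G=1024/423 H=4039/1991] → run E
t=12: vr[A=2048/655 B=2 C=3072/1277 E=1024/263 G=1024/423 H=4039/1991] → run B
t=13: vr[A=2048/655 B=3 C=3072/1277 E=1024/263 G=1024/423 H=4039/1991] → run H
t=14: vr[A=2048/655 B=3 C=3072/1277 E=1024/263 G=1024/423 H=5063/1991] → run C
t=15: vr[A=2048/655 B=3 C=4096/1277 E=1024/263 G=1024/423 H=5063/1991] → run G
t=16: vr[A=2048/655 B=3 C=4096/1277 E=1024/263 G=2048/423 H=5063/1991] → run H
t=17: vr[A=2048/655 B=3 C=4096/1277 E=1024/263 G=2048/423] → run B
t=18: vr[A=2048/655 C=4096/1277 E=1024/263 G=2048/423] → run A
t=19: vr[A=3072/655 C=4096/1277 E=1024/263 G=2048/423] → run C
t=20: vr[A=3072/655 C=5120/1277 E=1024/263 G=2048/423] → run E
t=21: vr[A=3072/655 C=5120/1277 E=1536/263 G=2048/423] → run C
t=22: vr[A=3072/655 C=6144/1277 E=1536/263 G=2048/423] → run A
t=23: vr[A=4096/655 C=6144/1277 E=1536/263 G=2048/423] → run C
t=24: vr[A=4096/655 E=1536/263 G=2048/423] → run G
t=25: vr[A=4096/655 E=1536/263 G=1024/141] → run E
t=26: vr[A=4096/655 E=2048/263 G=1024/141] → run A
t=27: vr[E=2048/263 G=1024/141] → run G
t=28: vr[E=2048/263] → run E
t=29: vr[E=2560/263] → run E
t=30: vr[E=3072/263] → run E
t=31: (idle)
t=32: (idle)
t=33: (idle)
t=34: (idle)
t=35: (idle)
t=36: (idle)

completion order = H, B, C, A, G, E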